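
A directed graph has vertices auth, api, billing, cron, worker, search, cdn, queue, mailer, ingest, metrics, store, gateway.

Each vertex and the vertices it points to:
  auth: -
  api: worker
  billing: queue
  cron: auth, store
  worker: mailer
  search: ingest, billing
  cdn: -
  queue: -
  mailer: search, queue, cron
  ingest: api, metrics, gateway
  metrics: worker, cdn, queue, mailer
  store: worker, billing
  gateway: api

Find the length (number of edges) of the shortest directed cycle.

4

For each vertex v, BFS finds the shortest path from v back to v.
The shortest such closed walk is mailer → search → ingest → metrics → mailer, length 4.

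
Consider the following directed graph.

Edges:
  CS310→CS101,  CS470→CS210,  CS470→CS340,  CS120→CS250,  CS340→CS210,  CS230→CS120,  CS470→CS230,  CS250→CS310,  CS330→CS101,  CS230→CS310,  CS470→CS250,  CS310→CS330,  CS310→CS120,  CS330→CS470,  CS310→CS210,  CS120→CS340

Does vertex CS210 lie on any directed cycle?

CS210 lies on a cycle iff there is a path from CS210 back to itself.
Exploring from CS210, it never reaches itself; equivalently, its strongly connected component is a singleton.

No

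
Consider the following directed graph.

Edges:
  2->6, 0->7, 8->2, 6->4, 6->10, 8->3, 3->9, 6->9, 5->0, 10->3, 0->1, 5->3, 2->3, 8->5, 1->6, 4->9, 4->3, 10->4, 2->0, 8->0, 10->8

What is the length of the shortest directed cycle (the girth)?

For each vertex v, BFS finds the shortest path from v back to v.
The shortest such closed walk is 8 → 2 → 6 → 10 → 8, length 4.

4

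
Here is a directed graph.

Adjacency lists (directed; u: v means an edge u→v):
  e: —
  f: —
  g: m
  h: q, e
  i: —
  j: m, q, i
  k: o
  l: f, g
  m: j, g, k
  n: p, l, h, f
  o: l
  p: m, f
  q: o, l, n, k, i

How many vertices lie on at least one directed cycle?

10

A vertex is on a directed cycle iff it belongs to a strongly connected component of size ≥ 2 (or has a self-loop).
The vertices on cycles are {g, h, j, k, l, m, n, o, p, q} — 10 in total.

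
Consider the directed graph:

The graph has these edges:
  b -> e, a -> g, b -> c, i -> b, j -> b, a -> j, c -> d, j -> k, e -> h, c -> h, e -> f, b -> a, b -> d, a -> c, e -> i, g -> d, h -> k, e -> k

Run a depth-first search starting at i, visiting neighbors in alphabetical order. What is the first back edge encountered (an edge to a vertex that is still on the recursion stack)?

DFS from i (visiting neighbors in alphabetical order); mark gray on enter, black on exit:
i gray
  b gray
    a gray
      c gray
        d gray
        d black
        h gray
          k gray
          k black
        h black
      c black
      g gray
        g→d: d black — skip
      g black
      j gray
        j→b: b is gray → back edge
First back edge: j → b.

j->b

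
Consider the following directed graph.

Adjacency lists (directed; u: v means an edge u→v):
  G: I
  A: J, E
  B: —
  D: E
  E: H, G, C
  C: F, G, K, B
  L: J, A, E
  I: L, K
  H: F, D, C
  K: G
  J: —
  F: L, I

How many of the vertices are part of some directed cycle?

10

A vertex is on a directed cycle iff it belongs to a strongly connected component of size ≥ 2 (or has a self-loop).
The vertices on cycles are {A, C, D, E, F, G, H, I, K, L} — 10 in total.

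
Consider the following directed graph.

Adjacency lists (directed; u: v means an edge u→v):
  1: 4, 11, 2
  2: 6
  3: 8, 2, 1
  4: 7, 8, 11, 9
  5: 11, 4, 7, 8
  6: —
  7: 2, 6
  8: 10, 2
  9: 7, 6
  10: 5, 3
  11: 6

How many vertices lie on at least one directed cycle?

A vertex is on a directed cycle iff it belongs to a strongly connected component of size ≥ 2 (or has a self-loop).
The vertices on cycles are {1, 3, 4, 5, 8, 10} — 6 in total.

6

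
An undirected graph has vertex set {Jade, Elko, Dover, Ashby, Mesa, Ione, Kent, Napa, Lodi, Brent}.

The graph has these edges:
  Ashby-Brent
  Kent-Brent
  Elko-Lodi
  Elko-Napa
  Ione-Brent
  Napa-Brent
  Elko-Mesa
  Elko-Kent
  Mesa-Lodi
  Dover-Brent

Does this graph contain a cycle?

Yes

DFS, tracking each vertex's parent; an edge to a visited non-parent vertex closes a cycle.
Start from Napa:
visit Napa (parent –)
  visit Brent (parent Napa)
    visit Kent (parent Brent)
      visit Elko (parent Kent)
        Elko–Napa: Napa visited and ≠ parent → cycle
Cycle: Napa – Brent – Kent – Elko – Napa.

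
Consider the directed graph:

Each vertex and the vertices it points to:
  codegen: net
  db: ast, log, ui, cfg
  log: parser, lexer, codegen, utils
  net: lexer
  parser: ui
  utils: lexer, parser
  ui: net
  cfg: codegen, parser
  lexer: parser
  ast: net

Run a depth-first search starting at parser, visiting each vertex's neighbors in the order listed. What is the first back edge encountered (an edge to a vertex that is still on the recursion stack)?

DFS from parser (visiting each vertex's neighbors in the order listed); mark gray on enter, black on exit:
parser gray
  ui gray
    net gray
      lexer gray
        lexer→parser: parser is gray → back edge
First back edge: lexer → parser.

lexer->parser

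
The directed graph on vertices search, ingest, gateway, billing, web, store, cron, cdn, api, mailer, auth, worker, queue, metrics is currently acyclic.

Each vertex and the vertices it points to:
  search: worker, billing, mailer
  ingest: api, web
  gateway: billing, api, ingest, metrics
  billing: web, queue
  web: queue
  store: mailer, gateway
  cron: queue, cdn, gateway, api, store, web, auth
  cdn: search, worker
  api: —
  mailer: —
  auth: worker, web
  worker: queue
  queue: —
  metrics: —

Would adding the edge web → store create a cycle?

Yes

Adding web→store creates a cycle iff store can already reach web.
Path from store: store → gateway → ingest → web.
So store → … → web → store is a cycle.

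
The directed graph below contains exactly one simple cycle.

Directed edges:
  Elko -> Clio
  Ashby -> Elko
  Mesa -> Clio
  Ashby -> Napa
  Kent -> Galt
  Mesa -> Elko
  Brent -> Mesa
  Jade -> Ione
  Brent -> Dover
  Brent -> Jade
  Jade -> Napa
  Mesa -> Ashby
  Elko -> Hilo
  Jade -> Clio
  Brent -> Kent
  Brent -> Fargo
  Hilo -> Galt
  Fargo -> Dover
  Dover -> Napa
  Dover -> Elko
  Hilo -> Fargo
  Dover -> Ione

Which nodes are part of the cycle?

Elko, Hilo, Dover, Fargo

DFS with gray/black marking from Dover:
Dover gray
  Napa gray
  Napa black
  Ione gray
  Ione black
  Elko gray
    Clio gray
    Clio black
    Hilo gray
      Fargo gray
        Fargo→Dover: Dover is gray → back edge
Back edge closes the cycle Dover → Elko → Hilo → Fargo → Dover; its vertices are {Elko, Hilo, Dover, Fargo}.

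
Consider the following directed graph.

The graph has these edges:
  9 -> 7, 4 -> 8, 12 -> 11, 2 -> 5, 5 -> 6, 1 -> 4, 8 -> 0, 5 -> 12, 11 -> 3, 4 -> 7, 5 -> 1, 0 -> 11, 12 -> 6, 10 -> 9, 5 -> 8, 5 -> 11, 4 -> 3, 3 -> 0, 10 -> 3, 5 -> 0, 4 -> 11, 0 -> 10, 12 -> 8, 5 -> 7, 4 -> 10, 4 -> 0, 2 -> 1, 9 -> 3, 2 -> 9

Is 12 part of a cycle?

12 lies on a cycle iff there is a path from 12 back to itself.
Exploring from 12, it never reaches itself; equivalently, its strongly connected component is a singleton.

No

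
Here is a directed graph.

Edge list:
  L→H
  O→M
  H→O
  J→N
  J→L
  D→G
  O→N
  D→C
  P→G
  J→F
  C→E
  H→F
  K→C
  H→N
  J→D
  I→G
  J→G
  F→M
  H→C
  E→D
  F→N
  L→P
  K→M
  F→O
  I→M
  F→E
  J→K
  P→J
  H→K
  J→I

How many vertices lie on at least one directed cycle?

A vertex is on a directed cycle iff it belongs to a strongly connected component of size ≥ 2 (or has a self-loop).
The vertices on cycles are {C, D, E, J, L, P} — 6 in total.

6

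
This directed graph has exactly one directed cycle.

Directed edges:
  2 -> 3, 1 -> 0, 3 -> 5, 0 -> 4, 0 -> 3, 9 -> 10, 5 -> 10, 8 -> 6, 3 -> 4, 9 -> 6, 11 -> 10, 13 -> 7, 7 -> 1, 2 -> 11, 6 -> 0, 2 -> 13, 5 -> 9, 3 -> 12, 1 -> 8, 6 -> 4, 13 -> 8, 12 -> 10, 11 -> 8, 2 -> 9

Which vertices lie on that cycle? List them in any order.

0, 3, 5, 6, 9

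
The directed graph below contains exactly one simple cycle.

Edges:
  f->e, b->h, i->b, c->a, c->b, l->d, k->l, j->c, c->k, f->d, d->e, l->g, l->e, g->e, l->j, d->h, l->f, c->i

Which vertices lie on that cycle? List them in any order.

DFS with gray/black marking from c:
c gray
  b gray
    h gray
    h black
  b black
  a gray
  a black
  k gray
    l gray
      d gray
        e gray
        e black
        d→h: h black — skip
      d black
      f gray
        f→d: d black — skip
        f→e: e black — skip
      f black
      j gray
        j→c: c is gray → back edge
Back edge closes the cycle c → k → l → j → c; its vertices are {c, j, k, l}.

c, j, k, l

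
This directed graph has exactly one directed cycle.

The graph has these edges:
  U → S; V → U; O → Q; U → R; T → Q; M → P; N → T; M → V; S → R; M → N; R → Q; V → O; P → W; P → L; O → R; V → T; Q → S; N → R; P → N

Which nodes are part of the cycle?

DFS with gray/black marking from S:
S gray
  R gray
    Q gray
      Q→S: S is gray → back edge
Back edge closes the cycle S → R → Q → S; its vertices are {Q, R, S}.

Q, R, S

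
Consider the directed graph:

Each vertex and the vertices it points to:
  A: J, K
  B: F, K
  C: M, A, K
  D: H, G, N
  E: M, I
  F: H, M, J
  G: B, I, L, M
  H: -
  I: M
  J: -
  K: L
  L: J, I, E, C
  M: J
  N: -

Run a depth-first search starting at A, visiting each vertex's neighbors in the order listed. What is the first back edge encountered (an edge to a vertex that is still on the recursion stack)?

DFS from A (visiting each vertex's neighbors in the order listed); mark gray on enter, black on exit:
A gray
  J gray
  J black
  K gray
    L gray
      L→J: J black — skip
      I gray
        M gray
          M→J: J black — skip
        M black
      I black
      E gray
        E→M: M black — skip
        E→I: I black — skip
      E black
      C gray
        C→M: M black — skip
        C→A: A is gray → back edge
First back edge: C → A.

C->A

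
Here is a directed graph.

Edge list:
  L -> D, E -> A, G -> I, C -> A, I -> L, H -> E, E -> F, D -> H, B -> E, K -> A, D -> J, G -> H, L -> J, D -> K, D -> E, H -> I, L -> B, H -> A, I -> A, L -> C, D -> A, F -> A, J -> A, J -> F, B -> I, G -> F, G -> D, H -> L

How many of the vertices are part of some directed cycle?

5

A vertex is on a directed cycle iff it belongs to a strongly connected component of size ≥ 2 (or has a self-loop).
The vertices on cycles are {B, D, H, I, L} — 5 in total.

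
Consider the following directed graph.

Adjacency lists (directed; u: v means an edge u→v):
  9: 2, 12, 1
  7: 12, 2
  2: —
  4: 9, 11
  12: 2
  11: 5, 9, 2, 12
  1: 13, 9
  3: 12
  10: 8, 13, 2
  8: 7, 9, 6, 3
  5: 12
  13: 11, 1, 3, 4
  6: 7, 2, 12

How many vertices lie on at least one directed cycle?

A vertex is on a directed cycle iff it belongs to a strongly connected component of size ≥ 2 (or has a self-loop).
The vertices on cycles are {1, 4, 9, 11, 13} — 5 in total.

5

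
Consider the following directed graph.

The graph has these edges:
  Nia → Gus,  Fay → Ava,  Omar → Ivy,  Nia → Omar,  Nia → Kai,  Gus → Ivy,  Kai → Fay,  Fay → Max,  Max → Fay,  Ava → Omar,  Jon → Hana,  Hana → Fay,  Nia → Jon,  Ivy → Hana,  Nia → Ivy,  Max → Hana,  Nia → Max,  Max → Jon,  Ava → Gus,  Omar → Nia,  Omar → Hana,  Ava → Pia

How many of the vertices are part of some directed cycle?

10

A vertex is on a directed cycle iff it belongs to a strongly connected component of size ≥ 2 (or has a self-loop).
The vertices on cycles are {Ava, Fay, Gus, Ivy, Jon, Kai, Max, Nia, Hana, Omar} — 10 in total.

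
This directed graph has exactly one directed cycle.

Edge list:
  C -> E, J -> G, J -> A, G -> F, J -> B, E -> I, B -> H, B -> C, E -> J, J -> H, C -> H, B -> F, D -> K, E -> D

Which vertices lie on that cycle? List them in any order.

B, C, E, J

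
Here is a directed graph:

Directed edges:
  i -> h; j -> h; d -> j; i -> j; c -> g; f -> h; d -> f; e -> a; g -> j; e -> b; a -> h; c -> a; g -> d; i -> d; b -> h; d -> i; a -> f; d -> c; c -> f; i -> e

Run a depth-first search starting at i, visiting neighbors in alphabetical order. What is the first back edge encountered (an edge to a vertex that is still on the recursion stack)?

g→d

DFS from i (visiting neighbors in alphabetical order); mark gray on enter, black on exit:
i gray
  d gray
    c gray
      a gray
        f gray
          h gray
          h black
        f black
        a→h: h black — skip
      a black
      c→f: f black — skip
      g gray
        g→d: d is gray → back edge
First back edge: g → d.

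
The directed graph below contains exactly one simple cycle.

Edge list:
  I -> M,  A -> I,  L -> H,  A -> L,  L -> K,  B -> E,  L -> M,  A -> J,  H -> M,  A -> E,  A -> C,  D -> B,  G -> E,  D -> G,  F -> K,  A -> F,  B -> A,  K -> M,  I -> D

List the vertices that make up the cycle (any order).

DFS with gray/black marking from A:
A gray
  F gray
    K gray
      M gray
      M black
    K black
  F black
  J gray
  J black
  E gray
  E black
  I gray
    D gray
      G gray
        G→E: E black — skip
      G black
      B gray
        B→E: E black — skip
        B→A: A is gray → back edge
Back edge closes the cycle A → I → D → B → A; its vertices are {A, B, D, I}.

A, B, D, I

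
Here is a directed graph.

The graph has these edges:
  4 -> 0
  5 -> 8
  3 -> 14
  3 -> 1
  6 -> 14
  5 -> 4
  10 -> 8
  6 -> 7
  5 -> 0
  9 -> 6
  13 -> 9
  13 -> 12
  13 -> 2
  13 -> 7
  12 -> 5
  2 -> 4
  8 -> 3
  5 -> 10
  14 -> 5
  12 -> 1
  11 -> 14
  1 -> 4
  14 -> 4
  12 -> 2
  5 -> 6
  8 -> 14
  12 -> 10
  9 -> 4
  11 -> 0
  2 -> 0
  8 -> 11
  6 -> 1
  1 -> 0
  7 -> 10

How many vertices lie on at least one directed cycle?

8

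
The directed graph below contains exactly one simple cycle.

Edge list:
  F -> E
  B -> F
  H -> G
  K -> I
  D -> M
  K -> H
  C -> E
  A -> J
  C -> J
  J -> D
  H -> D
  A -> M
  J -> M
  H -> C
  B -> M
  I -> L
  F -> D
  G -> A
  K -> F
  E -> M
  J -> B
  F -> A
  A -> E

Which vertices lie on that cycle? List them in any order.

A, B, F, J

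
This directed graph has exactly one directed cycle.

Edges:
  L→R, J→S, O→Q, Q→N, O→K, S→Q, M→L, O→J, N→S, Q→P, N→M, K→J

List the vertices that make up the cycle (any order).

N, Q, S

DFS with gray/black marking from Q:
Q gray
  P gray
  P black
  N gray
    S gray
      S→Q: Q is gray → back edge
Back edge closes the cycle Q → N → S → Q; its vertices are {N, Q, S}.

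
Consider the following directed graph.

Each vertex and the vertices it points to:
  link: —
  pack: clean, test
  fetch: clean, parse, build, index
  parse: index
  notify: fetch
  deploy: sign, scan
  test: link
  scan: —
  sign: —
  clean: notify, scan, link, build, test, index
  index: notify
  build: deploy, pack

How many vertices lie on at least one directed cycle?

7

A vertex is on a directed cycle iff it belongs to a strongly connected component of size ≥ 2 (or has a self-loop).
The vertices on cycles are {pack, build, clean, fetch, index, parse, notify} — 7 in total.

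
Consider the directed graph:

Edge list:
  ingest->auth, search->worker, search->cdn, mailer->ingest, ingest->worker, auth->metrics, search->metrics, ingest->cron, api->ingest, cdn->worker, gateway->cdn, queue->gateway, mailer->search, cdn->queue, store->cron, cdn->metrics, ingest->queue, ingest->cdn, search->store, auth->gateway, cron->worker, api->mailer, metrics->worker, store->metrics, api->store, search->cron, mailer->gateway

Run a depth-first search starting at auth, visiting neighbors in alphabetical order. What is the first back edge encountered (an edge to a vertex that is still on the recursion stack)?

queue->gateway

DFS from auth (visiting neighbors in alphabetical order); mark gray on enter, black on exit:
auth gray
  gateway gray
    cdn gray
      metrics gray
        worker gray
        worker black
      metrics black
      queue gray
        queue→gateway: gateway is gray → back edge
First back edge: queue → gateway.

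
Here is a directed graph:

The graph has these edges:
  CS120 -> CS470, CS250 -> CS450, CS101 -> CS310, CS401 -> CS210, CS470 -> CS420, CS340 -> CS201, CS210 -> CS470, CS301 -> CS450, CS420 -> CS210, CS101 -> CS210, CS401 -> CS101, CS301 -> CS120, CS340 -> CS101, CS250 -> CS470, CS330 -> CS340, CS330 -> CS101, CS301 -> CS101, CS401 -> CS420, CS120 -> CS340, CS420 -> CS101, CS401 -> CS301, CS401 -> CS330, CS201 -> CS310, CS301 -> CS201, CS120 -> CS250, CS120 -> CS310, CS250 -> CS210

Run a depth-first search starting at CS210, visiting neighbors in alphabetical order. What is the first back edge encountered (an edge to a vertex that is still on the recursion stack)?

DFS from CS210 (visiting neighbors in alphabetical order); mark gray on enter, black on exit:
CS210 gray
  CS470 gray
    CS420 gray
      CS101 gray
        CS101→CS210: CS210 is gray → back edge
First back edge: CS101 → CS210.

CS101->CS210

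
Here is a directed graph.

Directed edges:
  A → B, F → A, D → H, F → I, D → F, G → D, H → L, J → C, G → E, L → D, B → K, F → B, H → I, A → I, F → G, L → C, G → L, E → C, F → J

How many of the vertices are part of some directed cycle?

5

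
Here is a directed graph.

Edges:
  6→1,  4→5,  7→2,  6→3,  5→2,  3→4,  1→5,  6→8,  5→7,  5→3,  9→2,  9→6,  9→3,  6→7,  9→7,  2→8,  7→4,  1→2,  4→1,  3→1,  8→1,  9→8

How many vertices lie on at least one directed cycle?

A vertex is on a directed cycle iff it belongs to a strongly connected component of size ≥ 2 (or has a self-loop).
The vertices on cycles are {1, 2, 3, 4, 5, 7, 8} — 7 in total.

7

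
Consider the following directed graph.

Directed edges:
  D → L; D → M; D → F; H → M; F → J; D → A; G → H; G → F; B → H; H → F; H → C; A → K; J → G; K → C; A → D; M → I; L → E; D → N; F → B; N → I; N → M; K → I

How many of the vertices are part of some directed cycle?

7

A vertex is on a directed cycle iff it belongs to a strongly connected component of size ≥ 2 (or has a self-loop).
The vertices on cycles are {A, B, D, F, G, H, J} — 7 in total.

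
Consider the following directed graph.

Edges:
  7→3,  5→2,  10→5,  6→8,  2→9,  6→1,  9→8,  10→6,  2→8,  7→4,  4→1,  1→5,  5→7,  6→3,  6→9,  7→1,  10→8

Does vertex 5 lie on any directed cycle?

5 is on a cycle iff 5 can reach itself via ≥1 edge.
5 → 7 → 1 → 5 — yes.

Yes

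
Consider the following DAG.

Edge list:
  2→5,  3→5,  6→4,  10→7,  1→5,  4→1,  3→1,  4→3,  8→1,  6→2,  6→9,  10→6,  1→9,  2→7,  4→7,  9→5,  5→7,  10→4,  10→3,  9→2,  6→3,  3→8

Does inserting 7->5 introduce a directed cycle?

Adding 7→5 creates a cycle iff 5 can already reach 7.
Path from 5: 5 → 7.
So 5 → … → 7 → 5 is a cycle.

Yes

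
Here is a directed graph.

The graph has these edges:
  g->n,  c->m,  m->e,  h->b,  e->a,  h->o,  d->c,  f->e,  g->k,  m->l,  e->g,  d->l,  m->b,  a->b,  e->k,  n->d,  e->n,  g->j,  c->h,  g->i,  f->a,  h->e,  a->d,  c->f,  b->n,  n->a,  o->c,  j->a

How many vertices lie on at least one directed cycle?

12

A vertex is on a directed cycle iff it belongs to a strongly connected component of size ≥ 2 (or has a self-loop).
The vertices on cycles are {a, b, c, d, e, f, g, h, j, m, n, o} — 12 in total.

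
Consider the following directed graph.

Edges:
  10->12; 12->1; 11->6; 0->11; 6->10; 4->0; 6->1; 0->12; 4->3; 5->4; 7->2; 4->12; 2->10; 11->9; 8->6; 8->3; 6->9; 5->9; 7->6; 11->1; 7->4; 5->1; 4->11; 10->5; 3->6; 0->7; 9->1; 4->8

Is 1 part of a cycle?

1 lies on a cycle iff there is a path from 1 back to itself.
Exploring from 1, it never reaches itself; equivalently, its strongly connected component is a singleton.

No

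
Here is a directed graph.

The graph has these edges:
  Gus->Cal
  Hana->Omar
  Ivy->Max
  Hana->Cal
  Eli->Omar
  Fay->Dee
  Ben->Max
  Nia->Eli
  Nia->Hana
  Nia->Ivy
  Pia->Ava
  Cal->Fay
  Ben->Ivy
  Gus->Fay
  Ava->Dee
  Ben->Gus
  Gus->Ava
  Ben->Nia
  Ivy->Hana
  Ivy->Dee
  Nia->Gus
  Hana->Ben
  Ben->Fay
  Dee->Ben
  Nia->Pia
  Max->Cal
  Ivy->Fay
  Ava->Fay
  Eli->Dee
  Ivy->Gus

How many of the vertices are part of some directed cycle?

A vertex is on a directed cycle iff it belongs to a strongly connected component of size ≥ 2 (or has a self-loop).
The vertices on cycles are {Ava, Ben, Cal, Dee, Eli, Fay, Gus, Ivy, Max, Nia, Pia, Hana} — 12 in total.

12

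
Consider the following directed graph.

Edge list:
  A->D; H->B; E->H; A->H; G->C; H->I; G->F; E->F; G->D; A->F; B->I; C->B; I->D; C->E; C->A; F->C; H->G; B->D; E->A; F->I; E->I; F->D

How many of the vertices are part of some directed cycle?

A vertex is on a directed cycle iff it belongs to a strongly connected component of size ≥ 2 (or has a self-loop).
The vertices on cycles are {A, C, E, F, G, H} — 6 in total.

6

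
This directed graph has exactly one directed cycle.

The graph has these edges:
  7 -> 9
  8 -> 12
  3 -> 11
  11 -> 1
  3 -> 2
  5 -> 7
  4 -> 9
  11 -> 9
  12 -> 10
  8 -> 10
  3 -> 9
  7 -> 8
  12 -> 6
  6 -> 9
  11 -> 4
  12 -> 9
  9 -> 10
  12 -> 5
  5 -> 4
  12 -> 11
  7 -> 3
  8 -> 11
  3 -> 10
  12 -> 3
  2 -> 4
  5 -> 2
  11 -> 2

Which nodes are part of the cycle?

5, 7, 8, 12

DFS with gray/black marking from 8:
8 gray
  10 gray
  10 black
  12 gray
    12→10: 10 black — skip
    6 gray
      9 gray
        9→10: 10 black — skip
      9 black
    6 black
    12→9: 9 black — skip
    3 gray
      3→10: 10 black — skip
      3→9: 9 black — skip
      11 gray
        2 gray
          4 gray
            4→9: 9 black — skip
          4 black
        2 black
        11→9: 9 black — skip
        11→4: 4 black — skip
        1 gray
        1 black
      11 black
      3→2: 2 black — skip
    3 black
    12→11: 11 black — skip
    5 gray
      5→2: 2 black — skip
      7 gray
        7→9: 9 black — skip
        7→3: 3 black — skip
        7→8: 8 is gray → back edge
Back edge closes the cycle 8 → 12 → 5 → 7 → 8; its vertices are {5, 7, 8, 12}.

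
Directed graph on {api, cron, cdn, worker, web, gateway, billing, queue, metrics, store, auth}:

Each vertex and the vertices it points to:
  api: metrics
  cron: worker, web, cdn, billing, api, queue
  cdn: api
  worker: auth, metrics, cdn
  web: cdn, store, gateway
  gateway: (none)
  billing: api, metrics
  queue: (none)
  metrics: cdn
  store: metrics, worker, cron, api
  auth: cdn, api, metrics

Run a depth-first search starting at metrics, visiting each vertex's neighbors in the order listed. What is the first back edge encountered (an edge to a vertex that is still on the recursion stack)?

api->metrics

DFS from metrics (visiting each vertex's neighbors in the order listed); mark gray on enter, black on exit:
metrics gray
  cdn gray
    api gray
      api→metrics: metrics is gray → back edge
First back edge: api → metrics.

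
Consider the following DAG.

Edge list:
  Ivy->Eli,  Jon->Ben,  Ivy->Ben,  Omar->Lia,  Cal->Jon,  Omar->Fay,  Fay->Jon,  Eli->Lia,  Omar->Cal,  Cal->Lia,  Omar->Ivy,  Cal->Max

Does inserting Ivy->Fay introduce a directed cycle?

Adding Ivy→Fay creates a cycle iff Fay can already reach Ivy.
Explore from Fay: no path reaches Ivy. The graph stays acyclic.

No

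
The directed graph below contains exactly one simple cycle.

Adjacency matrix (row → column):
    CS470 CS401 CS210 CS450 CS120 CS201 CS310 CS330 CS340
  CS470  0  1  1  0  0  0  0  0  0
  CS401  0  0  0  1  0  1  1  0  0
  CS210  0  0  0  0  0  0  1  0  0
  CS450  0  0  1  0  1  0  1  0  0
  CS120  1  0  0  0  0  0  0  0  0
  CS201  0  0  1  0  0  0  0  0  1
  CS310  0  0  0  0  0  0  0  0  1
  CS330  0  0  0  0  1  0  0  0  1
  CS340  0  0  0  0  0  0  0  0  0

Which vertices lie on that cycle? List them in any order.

DFS with gray/black marking from CS120:
CS120 gray
  CS470 gray
    CS210 gray
      CS310 gray
        CS340 gray
        CS340 black
      CS310 black
    CS210 black
    CS401 gray
      CS201 gray
        CS201→CS210: CS210 black — skip
        CS201→CS340: CS340 black — skip
      CS201 black
      CS401→CS310: CS310 black — skip
      CS450 gray
        CS450→CS120: CS120 is gray → back edge
Back edge closes the cycle CS120 → CS470 → CS401 → CS450 → CS120; its vertices are {CS120, CS401, CS450, CS470}.

CS120, CS401, CS450, CS470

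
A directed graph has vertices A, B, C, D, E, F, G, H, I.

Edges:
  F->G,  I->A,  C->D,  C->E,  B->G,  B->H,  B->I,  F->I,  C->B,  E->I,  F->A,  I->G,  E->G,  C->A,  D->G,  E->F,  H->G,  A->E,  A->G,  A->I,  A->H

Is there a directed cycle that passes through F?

F is on a cycle iff F can reach itself via ≥1 edge.
F → A → E → F — yes.

Yes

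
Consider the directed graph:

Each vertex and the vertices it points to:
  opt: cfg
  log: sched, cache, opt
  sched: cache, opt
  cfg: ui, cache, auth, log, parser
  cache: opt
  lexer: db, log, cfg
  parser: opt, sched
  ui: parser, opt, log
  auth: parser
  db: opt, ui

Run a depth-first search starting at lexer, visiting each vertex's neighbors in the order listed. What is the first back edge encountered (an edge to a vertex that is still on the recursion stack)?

DFS from lexer (visiting each vertex's neighbors in the order listed); mark gray on enter, black on exit:
lexer gray
  db gray
    opt gray
      cfg gray
        ui gray
          parser gray
            parser→opt: opt is gray → back edge
First back edge: parser → opt.

parser→opt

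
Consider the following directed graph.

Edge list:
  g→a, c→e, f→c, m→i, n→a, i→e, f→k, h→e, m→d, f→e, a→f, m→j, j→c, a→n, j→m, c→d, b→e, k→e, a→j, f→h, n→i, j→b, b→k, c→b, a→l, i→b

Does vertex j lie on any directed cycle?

j is on a cycle iff j can reach itself via ≥1 edge.
j → m → j — yes.

Yes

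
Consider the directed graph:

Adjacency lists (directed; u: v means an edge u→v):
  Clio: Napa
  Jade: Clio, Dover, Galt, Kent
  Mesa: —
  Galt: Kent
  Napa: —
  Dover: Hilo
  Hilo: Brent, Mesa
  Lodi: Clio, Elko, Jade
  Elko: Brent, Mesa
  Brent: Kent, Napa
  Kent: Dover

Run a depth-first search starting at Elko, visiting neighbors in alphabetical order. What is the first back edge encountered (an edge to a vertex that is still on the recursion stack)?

Hilo→Brent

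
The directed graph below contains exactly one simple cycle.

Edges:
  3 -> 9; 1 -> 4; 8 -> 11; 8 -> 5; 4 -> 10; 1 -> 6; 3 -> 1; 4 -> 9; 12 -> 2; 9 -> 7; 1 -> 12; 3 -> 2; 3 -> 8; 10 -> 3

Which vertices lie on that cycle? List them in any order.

1, 3, 4, 10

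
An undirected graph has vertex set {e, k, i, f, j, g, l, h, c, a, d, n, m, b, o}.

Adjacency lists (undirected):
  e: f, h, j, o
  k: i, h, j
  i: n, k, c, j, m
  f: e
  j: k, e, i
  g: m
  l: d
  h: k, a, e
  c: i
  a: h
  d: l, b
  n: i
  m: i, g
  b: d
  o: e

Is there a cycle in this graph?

Yes

DFS, tracking each vertex's parent; an edge to a visited non-parent vertex closes a cycle.
Start from b:
visit b (parent –)
  visit d (parent b)
    visit l (parent d)
      l–d: parent, skip
    d–b: parent, skip
visit e (parent –)
  visit f (parent e)
    f–e: parent, skip
  visit h (parent e)
    visit k (parent h)
      visit i (parent k)
        visit n (parent i)
          n–i: parent, skip
        i–k: parent, skip
        visit c (parent i)
          c–i: parent, skip
        visit j (parent i)
          j–k: k visited and ≠ parent → cycle
Cycle: k – i – j – k.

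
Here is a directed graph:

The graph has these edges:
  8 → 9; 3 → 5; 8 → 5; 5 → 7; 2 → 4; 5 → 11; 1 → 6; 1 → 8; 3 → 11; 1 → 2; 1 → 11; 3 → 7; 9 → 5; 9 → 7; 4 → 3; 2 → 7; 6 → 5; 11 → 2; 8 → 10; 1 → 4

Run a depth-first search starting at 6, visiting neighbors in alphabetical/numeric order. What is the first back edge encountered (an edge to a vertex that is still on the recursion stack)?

3->5

DFS from 6 (visiting neighbors in alphabetical/numeric order); mark gray on enter, black on exit:
6 gray
  5 gray
    7 gray
    7 black
    11 gray
      2 gray
        4 gray
          3 gray
            3→5: 5 is gray → back edge
First back edge: 3 → 5.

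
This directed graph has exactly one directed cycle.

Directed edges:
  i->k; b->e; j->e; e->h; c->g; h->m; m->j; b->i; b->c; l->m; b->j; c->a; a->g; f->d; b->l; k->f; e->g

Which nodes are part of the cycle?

DFS with gray/black marking from e:
e gray
  g gray
  g black
  h gray
    m gray
      j gray
        j→e: e is gray → back edge
Back edge closes the cycle e → h → m → j → e; its vertices are {e, h, j, m}.

e, h, j, m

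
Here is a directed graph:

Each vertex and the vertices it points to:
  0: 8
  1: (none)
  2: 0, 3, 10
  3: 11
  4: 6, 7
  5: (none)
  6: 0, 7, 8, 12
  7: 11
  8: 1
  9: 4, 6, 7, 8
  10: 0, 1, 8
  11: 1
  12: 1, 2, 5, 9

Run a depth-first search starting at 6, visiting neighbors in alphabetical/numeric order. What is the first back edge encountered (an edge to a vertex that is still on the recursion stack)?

DFS from 6 (visiting neighbors in alphabetical/numeric order); mark gray on enter, black on exit:
6 gray
  0 gray
    8 gray
      1 gray
      1 black
    8 black
  0 black
  7 gray
    11 gray
      11→1: 1 black — skip
    11 black
  7 black
  6→8: 8 black — skip
  12 gray
    12→1: 1 black — skip
    2 gray
      2→0: 0 black — skip
      3 gray
        3→11: 11 black — skip
      3 black
      10 gray
        10→0: 0 black — skip
        10→1: 1 black — skip
        10→8: 8 black — skip
      10 black
    2 black
    5 gray
    5 black
    9 gray
      4 gray
        4→6: 6 is gray → back edge
First back edge: 4 → 6.

4→6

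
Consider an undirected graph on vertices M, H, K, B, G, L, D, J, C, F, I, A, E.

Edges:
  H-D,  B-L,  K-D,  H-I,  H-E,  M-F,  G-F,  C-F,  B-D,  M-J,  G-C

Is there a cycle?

Yes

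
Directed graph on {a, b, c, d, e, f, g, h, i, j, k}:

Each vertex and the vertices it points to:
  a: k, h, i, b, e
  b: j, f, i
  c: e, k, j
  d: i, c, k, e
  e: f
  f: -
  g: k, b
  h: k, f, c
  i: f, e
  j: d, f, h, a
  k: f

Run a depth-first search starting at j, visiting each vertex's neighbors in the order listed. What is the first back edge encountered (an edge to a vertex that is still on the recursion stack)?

c->j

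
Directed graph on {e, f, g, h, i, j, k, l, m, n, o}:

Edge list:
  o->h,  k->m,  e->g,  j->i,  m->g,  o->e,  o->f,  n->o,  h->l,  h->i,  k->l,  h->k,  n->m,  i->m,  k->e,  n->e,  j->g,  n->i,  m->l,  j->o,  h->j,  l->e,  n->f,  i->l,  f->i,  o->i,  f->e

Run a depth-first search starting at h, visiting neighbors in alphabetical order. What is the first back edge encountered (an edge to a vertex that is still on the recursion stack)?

DFS from h (visiting neighbors in alphabetical order); mark gray on enter, black on exit:
h gray
  i gray
    l gray
      e gray
        g gray
        g black
      e black
    l black
    m gray
      m→g: g black — skip
      m→l: l black — skip
    m black
  i black
  j gray
    j→g: g black — skip
    j→i: i black — skip
    o gray
      o→e: e black — skip
      f gray
        f→e: e black — skip
        f→i: i black — skip
      f black
      o→h: h is gray → back edge
First back edge: o → h.

o->h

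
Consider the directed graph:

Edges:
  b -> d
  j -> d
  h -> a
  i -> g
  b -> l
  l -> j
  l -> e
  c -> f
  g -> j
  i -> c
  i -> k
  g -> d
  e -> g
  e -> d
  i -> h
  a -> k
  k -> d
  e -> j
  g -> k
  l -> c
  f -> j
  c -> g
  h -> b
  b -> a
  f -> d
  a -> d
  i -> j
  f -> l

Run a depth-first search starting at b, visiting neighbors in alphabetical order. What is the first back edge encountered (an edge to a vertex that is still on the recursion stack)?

f->l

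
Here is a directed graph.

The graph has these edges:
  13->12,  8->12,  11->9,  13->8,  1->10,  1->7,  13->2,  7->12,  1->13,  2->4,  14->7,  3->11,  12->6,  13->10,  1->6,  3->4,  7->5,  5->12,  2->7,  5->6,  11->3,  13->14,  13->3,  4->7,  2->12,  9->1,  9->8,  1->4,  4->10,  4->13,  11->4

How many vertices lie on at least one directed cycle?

7

A vertex is on a directed cycle iff it belongs to a strongly connected component of size ≥ 2 (or has a self-loop).
The vertices on cycles are {1, 2, 3, 4, 9, 11, 13} — 7 in total.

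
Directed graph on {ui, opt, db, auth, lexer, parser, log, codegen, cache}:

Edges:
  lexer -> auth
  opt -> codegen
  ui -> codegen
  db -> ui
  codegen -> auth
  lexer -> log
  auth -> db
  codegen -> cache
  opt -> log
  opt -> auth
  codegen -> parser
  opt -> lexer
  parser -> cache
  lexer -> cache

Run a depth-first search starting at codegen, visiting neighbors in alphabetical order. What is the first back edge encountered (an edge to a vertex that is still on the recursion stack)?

DFS from codegen (visiting neighbors in alphabetical order); mark gray on enter, black on exit:
codegen gray
  auth gray
    db gray
      ui gray
        ui→codegen: codegen is gray → back edge
First back edge: ui → codegen.

ui->codegen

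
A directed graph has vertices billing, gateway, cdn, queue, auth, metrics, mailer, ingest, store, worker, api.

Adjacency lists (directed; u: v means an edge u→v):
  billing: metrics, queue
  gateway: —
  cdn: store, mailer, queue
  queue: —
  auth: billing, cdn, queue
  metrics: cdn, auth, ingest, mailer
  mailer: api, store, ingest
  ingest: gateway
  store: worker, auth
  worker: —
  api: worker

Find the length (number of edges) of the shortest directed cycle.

For each vertex v, BFS finds the shortest path from v back to v.
The shortest such closed walk is metrics → auth → billing → metrics, length 3.

3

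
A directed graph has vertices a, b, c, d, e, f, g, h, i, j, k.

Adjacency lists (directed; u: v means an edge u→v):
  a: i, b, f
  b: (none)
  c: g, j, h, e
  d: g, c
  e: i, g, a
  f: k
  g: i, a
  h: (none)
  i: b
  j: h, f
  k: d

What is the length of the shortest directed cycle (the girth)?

5

For each vertex v, BFS finds the shortest path from v back to v.
The shortest such closed walk is k → d → g → a → f → k, length 5.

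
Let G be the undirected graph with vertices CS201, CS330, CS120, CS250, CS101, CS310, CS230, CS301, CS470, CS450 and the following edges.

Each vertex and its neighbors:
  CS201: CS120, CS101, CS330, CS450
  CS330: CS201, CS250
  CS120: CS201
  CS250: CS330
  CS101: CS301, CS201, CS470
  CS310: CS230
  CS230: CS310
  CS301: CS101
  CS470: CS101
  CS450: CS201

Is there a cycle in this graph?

No

DFS, tracking each vertex's parent; an edge to a visited non-parent vertex closes a cycle.
Start from CS201:
visit CS201 (parent –)
  visit CS120 (parent CS201)
    CS120–CS201: parent, skip
  visit CS101 (parent CS201)
    visit CS301 (parent CS101)
      CS301–CS101: parent, skip
    CS101–CS201: parent, skip
    visit CS470 (parent CS101)
      CS470–CS101: parent, skip
  visit CS330 (parent CS201)
    CS330–CS201: parent, skip
    visit CS250 (parent CS330)
      CS250–CS330: parent, skip
  visit CS450 (parent CS201)
    CS450–CS201: parent, skip
visit CS310 (parent –)
  visit CS230 (parent CS310)
    CS230–CS310: parent, skip
No non-parent visited neighbor found — the graph is a forest.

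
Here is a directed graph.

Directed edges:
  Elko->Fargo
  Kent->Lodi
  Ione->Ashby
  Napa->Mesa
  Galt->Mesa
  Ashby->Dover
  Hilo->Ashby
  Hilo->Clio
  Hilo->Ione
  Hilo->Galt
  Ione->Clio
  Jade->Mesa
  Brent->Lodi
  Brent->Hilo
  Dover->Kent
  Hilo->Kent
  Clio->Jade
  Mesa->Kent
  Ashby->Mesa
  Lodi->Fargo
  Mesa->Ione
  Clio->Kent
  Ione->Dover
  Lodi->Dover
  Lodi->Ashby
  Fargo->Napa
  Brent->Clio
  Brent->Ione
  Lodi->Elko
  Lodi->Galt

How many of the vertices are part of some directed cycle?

A vertex is on a directed cycle iff it belongs to a strongly connected component of size ≥ 2 (or has a self-loop).
The vertices on cycles are {Clio, Elko, Galt, Ione, Jade, Kent, Lodi, Mesa, Napa, Ashby, Dover, Fargo} — 12 in total.

12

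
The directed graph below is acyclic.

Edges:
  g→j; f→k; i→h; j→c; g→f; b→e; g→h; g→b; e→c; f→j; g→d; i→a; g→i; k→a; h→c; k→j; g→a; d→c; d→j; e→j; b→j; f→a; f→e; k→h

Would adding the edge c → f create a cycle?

Adding c→f creates a cycle iff f can already reach c.
Path from f: f → e → c.
So f → … → c → f is a cycle.

Yes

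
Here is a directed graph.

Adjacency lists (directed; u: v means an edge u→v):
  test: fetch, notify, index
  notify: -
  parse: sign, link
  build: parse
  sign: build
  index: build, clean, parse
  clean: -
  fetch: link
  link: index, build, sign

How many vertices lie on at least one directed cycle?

A vertex is on a directed cycle iff it belongs to a strongly connected component of size ≥ 2 (or has a self-loop).
The vertices on cycles are {link, sign, build, index, parse} — 5 in total.

5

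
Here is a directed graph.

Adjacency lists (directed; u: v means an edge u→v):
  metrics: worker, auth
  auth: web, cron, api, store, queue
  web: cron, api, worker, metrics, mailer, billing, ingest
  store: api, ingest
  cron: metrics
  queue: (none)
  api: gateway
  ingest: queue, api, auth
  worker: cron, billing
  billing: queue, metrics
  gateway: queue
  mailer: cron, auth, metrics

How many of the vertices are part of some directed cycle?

9

A vertex is on a directed cycle iff it belongs to a strongly connected component of size ≥ 2 (or has a self-loop).
The vertices on cycles are {web, auth, cron, store, ingest, mailer, worker, billing, metrics} — 9 in total.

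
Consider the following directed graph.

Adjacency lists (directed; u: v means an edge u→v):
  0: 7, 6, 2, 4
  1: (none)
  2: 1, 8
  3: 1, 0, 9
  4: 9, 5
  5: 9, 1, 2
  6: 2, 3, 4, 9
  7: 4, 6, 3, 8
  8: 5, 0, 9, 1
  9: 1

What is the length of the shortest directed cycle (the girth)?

3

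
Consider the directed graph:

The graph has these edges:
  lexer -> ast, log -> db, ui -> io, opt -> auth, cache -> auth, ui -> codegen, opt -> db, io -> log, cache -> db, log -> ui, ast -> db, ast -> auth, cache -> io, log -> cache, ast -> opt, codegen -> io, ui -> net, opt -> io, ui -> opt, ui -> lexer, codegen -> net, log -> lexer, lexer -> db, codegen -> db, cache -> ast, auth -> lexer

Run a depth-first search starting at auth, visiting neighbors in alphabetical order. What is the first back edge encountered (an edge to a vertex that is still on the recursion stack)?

DFS from auth (visiting neighbors in alphabetical order); mark gray on enter, black on exit:
auth gray
  lexer gray
    ast gray
      ast→auth: auth is gray → back edge
First back edge: ast → auth.

ast->auth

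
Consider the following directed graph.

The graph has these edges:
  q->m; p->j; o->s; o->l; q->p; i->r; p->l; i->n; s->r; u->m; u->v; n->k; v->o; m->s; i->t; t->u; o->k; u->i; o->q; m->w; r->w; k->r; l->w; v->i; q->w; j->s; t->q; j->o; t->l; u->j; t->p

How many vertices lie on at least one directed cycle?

A vertex is on a directed cycle iff it belongs to a strongly connected component of size ≥ 2 (or has a self-loop).
The vertices on cycles are {i, j, o, p, q, t, u, v} — 8 in total.

8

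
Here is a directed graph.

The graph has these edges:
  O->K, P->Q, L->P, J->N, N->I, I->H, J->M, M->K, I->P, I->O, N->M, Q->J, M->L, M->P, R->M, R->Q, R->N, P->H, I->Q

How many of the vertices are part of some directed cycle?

7

A vertex is on a directed cycle iff it belongs to a strongly connected component of size ≥ 2 (or has a self-loop).
The vertices on cycles are {I, J, L, M, N, P, Q} — 7 in total.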